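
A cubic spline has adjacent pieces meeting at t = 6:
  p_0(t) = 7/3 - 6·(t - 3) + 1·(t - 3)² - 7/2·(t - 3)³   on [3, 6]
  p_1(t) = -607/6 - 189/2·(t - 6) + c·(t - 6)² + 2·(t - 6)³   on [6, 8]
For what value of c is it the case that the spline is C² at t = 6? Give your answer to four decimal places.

-30.5000

p_0''(t) = 2 - 21·(t - 3), so p_0''(6) = -61. On the right, p_1''(6) = 2c, so c = -61/2.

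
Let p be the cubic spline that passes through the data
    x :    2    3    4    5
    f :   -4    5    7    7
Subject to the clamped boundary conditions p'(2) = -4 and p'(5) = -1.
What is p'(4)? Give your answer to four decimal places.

Let σ_i = p''(x_i). Step sizes h_i = 1, 1, 1; slopes of the chords Δ_i = (y_(i+1) - y_i)/h_i = 9, 2, 0.
  1·σ_0 + 4·σ_1 + 1·σ_2 = 6(Δ_1 - Δ_0) = -42
  1·σ_1 + 4·σ_2 + 1·σ_3 = 6(Δ_2 - Δ_1) = -12
Clamped end conditions give two more equations: 2h_0·σ_0 + h_0·σ_1 = 6(Δ_0 - p'(2)) = 78 and h_2·σ_2 + 2h_2·σ_3 = 6(p'(5) - Δ_2) = -6.
Hence σ_0 = 256/5, σ_1 = -122/5, σ_2 = 22/5, σ_3 = -26/5.
On [4, 5], p'(x) = b_2 + 2c_2·(x - 4) + 3d_2·(x - 4)² with b_2 = Δ_2 - h_2(2σ_2 + σ_3)/6 = -3/5, c_2 = σ_2/2 = 11/5, d_2 = (σ_3 - σ_2)/(6h_2) = -8/5. So p'(4) = -3/5.

-0.6000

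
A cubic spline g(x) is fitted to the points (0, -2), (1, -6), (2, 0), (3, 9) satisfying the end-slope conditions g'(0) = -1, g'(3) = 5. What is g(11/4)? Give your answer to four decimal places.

Write σ_i for g''(x_i). With h_i = 1, 1, 1 and divided differences Δ_i = -4, 6, 9, the continuity of g' gives the tridiagonal system
  1·σ_0 + 4·σ_1 + 1·σ_2 = 6(Δ_1 - Δ_0) = 60
  1·σ_1 + 4·σ_2 + 1·σ_3 = 6(Δ_2 - Δ_1) = 18
Clamped end conditions give two more equations: 2h_0·σ_0 + h_0·σ_1 = 6(Δ_0 - g'(0)) = -18 and h_2·σ_2 + 2h_2·σ_3 = 6(g'(3) - Δ_2) = -24.
Solving the tridiagonal system: σ_0 = -92/5, σ_1 = 94/5, σ_2 = 16/5, σ_3 = -68/5.
On [2, 3], g(x) = 0 + 51/5·(x - 2) + 8/5·(x - 2)² - 14/5·(x - 2)³.
With (x - 2) = 3/4: g(11/4) = 1179/160.

7.3688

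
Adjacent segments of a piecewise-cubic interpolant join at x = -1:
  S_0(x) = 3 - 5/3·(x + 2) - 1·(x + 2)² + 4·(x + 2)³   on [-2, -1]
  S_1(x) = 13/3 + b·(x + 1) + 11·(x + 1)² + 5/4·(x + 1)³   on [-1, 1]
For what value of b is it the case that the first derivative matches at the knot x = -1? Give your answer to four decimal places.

S_0'(x) = -5/3 - 2·(x + 2) + 12·(x + 2)², so S_0'(-1) = 25/3. On the right, S_1'(-1) = b, so b = 25/3.

8.3333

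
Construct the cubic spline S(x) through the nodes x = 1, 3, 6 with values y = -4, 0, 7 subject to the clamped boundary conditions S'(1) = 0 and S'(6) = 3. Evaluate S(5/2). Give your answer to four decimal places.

Write m_i for S''(x_i). With h_i = 2, 3 and divided differences Δ_i = 2, 7/3, the continuity of S' gives the tridiagonal system
  2·m_0 + 10·m_1 + 3·m_2 = 6(Δ_1 - Δ_0) = 2
Clamped end conditions give two more equations: 2h_0·m_0 + h_0·m_1 = 6(Δ_0 - S'(1)) = 12 and h_1·m_1 + 2h_1·m_2 = 6(S'(6) - Δ_1) = 4.
Hence m_0 = 17/5, m_1 = -4/5, m_2 = 16/15.
On [1, 3], S(x) = -4 + 0·(x - 1) + 17/10·(x - 1)² - 7/20·(x - 1)³.
With (x - 1) = 3/2: S(5/2) = -217/160.

-1.3563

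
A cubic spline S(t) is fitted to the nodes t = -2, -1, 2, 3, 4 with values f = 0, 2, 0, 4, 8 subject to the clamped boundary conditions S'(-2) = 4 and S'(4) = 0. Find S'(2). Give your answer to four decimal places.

Write M_i for S''(x_i). With h_i = 1, 3, 1, 1 and divided differences Δ_i = 2, -2/3, 4, 4, the continuity of S' gives the tridiagonal system
  1·M_0 + 8·M_1 + 3·M_2 = 6(Δ_1 - Δ_0) = -16
  3·M_1 + 8·M_2 + 1·M_3 = 6(Δ_2 - Δ_1) = 28
  1·M_2 + 4·M_3 + 1·M_4 = 6(Δ_3 - Δ_2) = 0
Clamped end conditions give two more equations: 2h_0·M_0 + h_0·M_1 = 6(Δ_0 - S'(-2)) = -12 and h_3·M_3 + 2h_3·M_4 = 6(S'(4) - Δ_3) = -24.
Solving: M_0 = -254/57, M_1 = -176/57, M_2 = 250/57, M_3 = 124/57, M_4 = -746/57.
On [2, 3], S'(t) = b_2 + 2c_2·(t - 2) + 3d_2·(t - 2)² with b_2 = Δ_2 - h_2(2M_2 + M_3)/6 = 124/57, c_2 = M_2/2 = 125/57, d_2 = (M_3 - M_2)/(6h_2) = -7/19. So S'(2) = 124/57.

2.1754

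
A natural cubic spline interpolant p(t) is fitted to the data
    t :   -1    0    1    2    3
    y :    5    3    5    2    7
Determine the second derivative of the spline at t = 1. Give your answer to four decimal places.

-13.7143

Write σ_i for p''(x_i). With h_i = 1, 1, 1, 1 and divided differences Δ_i = -2, 2, -3, 5, the continuity of p' gives the tridiagonal system
  1·σ_0 + 4·σ_1 + 1·σ_2 = 6(Δ_1 - Δ_0) = 24
  1·σ_1 + 4·σ_2 + 1·σ_3 = 6(Δ_2 - Δ_1) = -30
  1·σ_2 + 4·σ_3 + 1·σ_4 = 6(Δ_3 - Δ_2) = 48
Natural end conditions: σ_0 = σ_4 = 0.
Solving: σ_0 = 0, σ_1 = 66/7, σ_2 = -96/7, σ_3 = 108/7, σ_4 = 0.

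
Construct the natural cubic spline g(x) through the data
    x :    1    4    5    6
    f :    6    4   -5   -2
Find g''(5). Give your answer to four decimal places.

With m_i denoting the second derivative at x_i, h_i = 3, 1, 1, and Δ_i = (y_(i+1) − y_i)/h_i = -2/3, -9, 3:
  3·m_0 + 8·m_1 + 1·m_2 = 6(Δ_1 - Δ_0) = -50
  1·m_1 + 4·m_2 + 1·m_3 = 6(Δ_2 - Δ_1) = 72
Natural end conditions: m_0 = m_3 = 0.
Solving the tridiagonal system: m_0 = 0, m_1 = -272/31, m_2 = 626/31, m_3 = 0.

20.1935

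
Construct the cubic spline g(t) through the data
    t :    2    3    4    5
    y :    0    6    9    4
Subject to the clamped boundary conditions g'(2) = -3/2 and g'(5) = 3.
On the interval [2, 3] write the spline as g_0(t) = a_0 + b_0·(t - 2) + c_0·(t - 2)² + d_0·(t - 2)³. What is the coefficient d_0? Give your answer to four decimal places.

With σ_i denoting the second derivative at x_i, h_i = 1, 1, 1, and Δ_i = (y_(i+1) − y_i)/h_i = 6, 3, -5:
  1·σ_0 + 4·σ_1 + 1·σ_2 = 6(Δ_1 - Δ_0) = -18
  1·σ_1 + 4·σ_2 + 1·σ_3 = 6(Δ_2 - Δ_1) = -48
Clamped end conditions give two more equations: 2h_0·σ_0 + h_0·σ_1 = 6(Δ_0 - g'(2)) = 45 and h_2·σ_2 + 2h_2·σ_3 = 6(g'(5) - Δ_2) = 48.
Hence σ_0 = 128/5, σ_1 = -31/5, σ_2 = -94/5, σ_3 = 167/5.
On [2, 3], with g_0(t) = a_0 + b_0·(t - 2) + c_0·(t - 2)² + d_0·(t - 2)³: c_0 = σ_0/2 = 64/5, d_0 = (σ_1 - σ_0)/(6h_0) = -53/10, b_0 = Δ_0 - h_0(2σ_0 + σ_1)/6 = -3/2.

-5.3000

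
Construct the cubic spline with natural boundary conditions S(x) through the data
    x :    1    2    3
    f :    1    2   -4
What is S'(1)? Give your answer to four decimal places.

With M_i denoting the second derivative at x_i, h_i = 1, 1, and Δ_i = (y_(i+1) − y_i)/h_i = 1, -6:
  1·M_0 + 4·M_1 + 1·M_2 = 6(Δ_1 - Δ_0) = -42
Natural end conditions: M_0 = M_2 = 0.
Solving the tridiagonal system: M_0 = 0, M_1 = -21/2, M_2 = 0.
On [1, 2], S'(x) = b_0 + 2c_0·(x - 1) + 3d_0·(x - 1)² with b_0 = Δ_0 - h_0(2M_0 + M_1)/6 = 11/4, c_0 = M_0/2 = 0, d_0 = (M_1 - M_0)/(6h_0) = -7/4. So S'(1) = 11/4.

2.7500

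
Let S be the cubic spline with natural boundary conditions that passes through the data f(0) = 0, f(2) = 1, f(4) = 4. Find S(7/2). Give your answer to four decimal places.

Put M_i = S'' at the i-th knot. Here h = (2, 2) and Δ = (1/2, 3/2), so the interior equations h_(i-1)·M_(i-1) + 2(h_(i-1)+h_i)·M_i + h_i·M_(i+1) = 6(Δ_i − Δ_(i-1)) read
  2·M_0 + 8·M_1 + 2·M_2 = 6(Δ_1 - Δ_0) = 6
Natural end conditions: M_0 = M_2 = 0.
Solving the tridiagonal system: M_0 = 0, M_1 = 3/4, M_2 = 0.
On [2, 4], S(x) = 1 + 1·(x - 2) + 3/8·(x - 2)² - 1/16·(x - 2)³.
With (x - 2) = 3/2: S(7/2) = 401/128.

3.1328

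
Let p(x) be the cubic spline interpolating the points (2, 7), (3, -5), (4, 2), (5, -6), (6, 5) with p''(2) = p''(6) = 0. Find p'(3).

With M_i denoting the second derivative at x_i, h_i = 1, 1, 1, 1, and Δ_i = (y_(i+1) − y_i)/h_i = -12, 7, -8, 11:
  1·M_0 + 4·M_1 + 1·M_2 = 6(Δ_1 - Δ_0) = 114
  1·M_1 + 4·M_2 + 1·M_3 = 6(Δ_2 - Δ_1) = -90
  1·M_2 + 4·M_3 + 1·M_4 = 6(Δ_3 - Δ_2) = 114
Natural end conditions: M_0 = M_4 = 0.
Solving: M_0 = 0, M_1 = 39, M_2 = -42, M_3 = 39, M_4 = 0.
On [3, 4], p'(x) = b_1 + 2c_1·(x - 3) + 3d_1·(x - 3)² with b_1 = Δ_1 - h_1(2M_1 + M_2)/6 = 1, c_1 = M_1/2 = 39/2, d_1 = (M_2 - M_1)/(6h_1) = -27/2. So p'(3) = 1.

1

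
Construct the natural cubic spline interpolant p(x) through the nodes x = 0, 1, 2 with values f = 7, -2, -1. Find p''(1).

Write M_i for p''(x_i). With h_i = 1, 1 and divided differences Δ_i = -9, 1, the continuity of p' gives the tridiagonal system
  1·M_0 + 4·M_1 + 1·M_2 = 6(Δ_1 - Δ_0) = 60
Natural end conditions: M_0 = M_2 = 0.
Hence M_0 = 0, M_1 = 15, M_2 = 0.

15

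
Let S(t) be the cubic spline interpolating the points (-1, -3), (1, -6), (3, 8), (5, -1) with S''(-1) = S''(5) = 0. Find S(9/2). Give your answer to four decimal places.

With σ_i denoting the second derivative at x_i, h_i = 2, 2, 2, and Δ_i = (y_(i+1) − y_i)/h_i = -3/2, 7, -9/2:
  2·σ_0 + 8·σ_1 + 2·σ_2 = 6(Δ_1 - Δ_0) = 51
  2·σ_1 + 8·σ_2 + 2·σ_3 = 6(Δ_2 - Δ_1) = -69
Natural end conditions: σ_0 = σ_3 = 0.
Solving the tridiagonal system: σ_0 = 0, σ_1 = 91/10, σ_2 = -109/10, σ_3 = 0.
On [3, 5], S(t) = 8 + 83/30·(t - 3) - 109/20·(t - 3)² + 109/120·(t - 3)³.
With (t - 3) = 3/2: S(9/2) = 189/64.

2.9531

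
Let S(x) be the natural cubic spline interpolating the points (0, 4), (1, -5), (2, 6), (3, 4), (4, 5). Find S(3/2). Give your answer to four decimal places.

Write σ_i for S''(x_i). With h_i = 1, 1, 1, 1 and divided differences Δ_i = -9, 11, -2, 1, the continuity of S' gives the tridiagonal system
  1·σ_0 + 4·σ_1 + 1·σ_2 = 6(Δ_1 - Δ_0) = 120
  1·σ_1 + 4·σ_2 + 1·σ_3 = 6(Δ_2 - Δ_1) = -78
  1·σ_2 + 4·σ_3 + 1·σ_4 = 6(Δ_3 - Δ_2) = 18
Natural end conditions: σ_0 = σ_4 = 0.
Hence σ_0 = 0, σ_1 = 1065/28, σ_2 = -225/7, σ_3 = 351/28, σ_4 = 0.
On [1, 2], S(x) = -5 + 103/28·(x - 1) + 1065/56·(x - 1)² - 655/56·(x - 1)³.
With (x - 1) = 1/2: S(3/2) = 59/448.

0.1317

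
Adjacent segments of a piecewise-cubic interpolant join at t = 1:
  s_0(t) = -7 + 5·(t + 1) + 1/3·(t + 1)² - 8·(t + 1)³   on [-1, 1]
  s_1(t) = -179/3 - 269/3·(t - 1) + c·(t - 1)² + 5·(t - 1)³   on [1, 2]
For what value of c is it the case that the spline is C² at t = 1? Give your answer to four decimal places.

s_0''(t) = 2/3 - 48·(t + 1), so s_0''(1) = -286/3. On the right, s_1''(1) = 2c, so c = -143/3.

-47.6667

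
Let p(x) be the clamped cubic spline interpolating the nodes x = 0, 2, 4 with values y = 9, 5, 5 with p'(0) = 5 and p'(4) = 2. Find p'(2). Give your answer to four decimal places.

Let m_i = p''(x_i). Step sizes h_i = 2, 2; slopes of the chords Δ_i = (y_(i+1) - y_i)/h_i = -2, 0.
  2·m_0 + 8·m_1 + 2·m_2 = 6(Δ_1 - Δ_0) = 12
Clamped end conditions give two more equations: 2h_0·m_0 + h_0·m_1 = 6(Δ_0 - p'(0)) = -42 and h_1·m_1 + 2h_1·m_2 = 6(p'(4) - Δ_1) = 12.
Solving: m_0 = -51/4, m_1 = 9/2, m_2 = 3/4.
On [2, 4], p'(x) = b_1 + 2c_1·(x - 2) + 3d_1·(x - 2)² with b_1 = Δ_1 - h_1(2m_1 + m_2)/6 = -13/4, c_1 = m_1/2 = 9/4, d_1 = (m_2 - m_1)/(6h_1) = -5/16. So p'(2) = -13/4.

-3.2500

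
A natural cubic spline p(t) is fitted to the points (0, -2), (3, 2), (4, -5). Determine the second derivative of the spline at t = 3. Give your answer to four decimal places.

-6.2500

Write m_i for p''(x_i). With h_i = 3, 1 and divided differences Δ_i = 4/3, -7, the continuity of p' gives the tridiagonal system
  3·m_0 + 8·m_1 + 1·m_2 = 6(Δ_1 - Δ_0) = -50
Natural end conditions: m_0 = m_2 = 0.
Forward elimination and back-substitution give m_0 = 0, m_1 = -25/4, m_2 = 0.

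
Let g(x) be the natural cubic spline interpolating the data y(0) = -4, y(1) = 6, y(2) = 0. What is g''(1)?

-24

Put m_i = g'' at the i-th knot. Here h = (1, 1) and Δ = (10, -6), so the interior equations h_(i-1)·m_(i-1) + 2(h_(i-1)+h_i)·m_i + h_i·m_(i+1) = 6(Δ_i − Δ_(i-1)) read
  1·m_0 + 4·m_1 + 1·m_2 = 6(Δ_1 - Δ_0) = -96
Natural end conditions: m_0 = m_2 = 0.
Solving: m_0 = 0, m_1 = -24, m_2 = 0.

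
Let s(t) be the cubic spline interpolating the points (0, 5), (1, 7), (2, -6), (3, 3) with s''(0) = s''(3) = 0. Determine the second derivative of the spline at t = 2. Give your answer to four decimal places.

Put m_i = s'' at the i-th knot. Here h = (1, 1, 1) and Δ = (2, -13, 9), so the interior equations h_(i-1)·m_(i-1) + 2(h_(i-1)+h_i)·m_i + h_i·m_(i+1) = 6(Δ_i − Δ_(i-1)) read
  1·m_0 + 4·m_1 + 1·m_2 = 6(Δ_1 - Δ_0) = -90
  1·m_1 + 4·m_2 + 1·m_3 = 6(Δ_2 - Δ_1) = 132
Natural end conditions: m_0 = m_3 = 0.
Solving the tridiagonal system: m_0 = 0, m_1 = -164/5, m_2 = 206/5, m_3 = 0.

41.2000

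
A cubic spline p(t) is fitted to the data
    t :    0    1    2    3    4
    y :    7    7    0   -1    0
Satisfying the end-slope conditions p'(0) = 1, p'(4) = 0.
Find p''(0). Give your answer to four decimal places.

Put σ_i = p'' at the i-th knot. Here h = (1, 1, 1, 1) and Δ = (0, -7, -1, 1), so the interior equations h_(i-1)·σ_(i-1) + 2(h_(i-1)+h_i)·σ_i + h_i·σ_(i+1) = 6(Δ_i − Δ_(i-1)) read
  1·σ_0 + 4·σ_1 + 1·σ_2 = 6(Δ_1 - Δ_0) = -42
  1·σ_1 + 4·σ_2 + 1·σ_3 = 6(Δ_2 - Δ_1) = 36
  1·σ_2 + 4·σ_3 + 1·σ_4 = 6(Δ_3 - Δ_2) = 12
Clamped end conditions give two more equations: 2h_0·σ_0 + h_0·σ_1 = 6(Δ_0 - p'(0)) = -6 and h_3·σ_3 + 2h_3·σ_4 = 6(p'(4) - Δ_3) = -6.
Solving the tridiagonal system: σ_0 = 61/14, σ_1 = -103/7, σ_2 = 25/2, σ_3 = 5/7, σ_4 = -47/14.

4.3571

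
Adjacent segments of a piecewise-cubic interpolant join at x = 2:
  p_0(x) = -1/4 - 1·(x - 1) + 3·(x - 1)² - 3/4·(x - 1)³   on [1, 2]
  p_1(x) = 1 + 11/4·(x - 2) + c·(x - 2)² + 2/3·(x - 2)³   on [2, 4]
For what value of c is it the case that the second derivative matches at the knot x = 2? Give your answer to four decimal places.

p_0''(x) = 6 - 9/2·(x - 1), so p_0''(2) = 3/2. On the right, p_1''(2) = 2c, so c = 3/4.

0.7500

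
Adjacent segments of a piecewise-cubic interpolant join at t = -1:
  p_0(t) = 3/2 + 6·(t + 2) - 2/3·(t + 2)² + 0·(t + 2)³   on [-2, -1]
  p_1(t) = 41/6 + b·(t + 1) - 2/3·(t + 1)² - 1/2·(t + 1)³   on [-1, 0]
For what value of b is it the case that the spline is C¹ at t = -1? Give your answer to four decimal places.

p_0'(t) = 6 - 4/3·(t + 2) + 0·(t + 2)², so p_0'(-1) = 14/3. On the right, p_1'(-1) = b, so b = 14/3.

4.6667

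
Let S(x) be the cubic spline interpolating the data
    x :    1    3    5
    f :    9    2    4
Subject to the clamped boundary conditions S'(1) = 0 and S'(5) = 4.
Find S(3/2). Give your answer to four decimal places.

With σ_i denoting the second derivative at x_i, h_i = 2, 2, and Δ_i = (y_(i+1) − y_i)/h_i = -7/2, 1:
  2·σ_0 + 8·σ_1 + 2·σ_2 = 6(Δ_1 - Δ_0) = 27
Clamped end conditions give two more equations: 2h_0·σ_0 + h_0·σ_1 = 6(Δ_0 - S'(1)) = -21 and h_1·σ_1 + 2h_1·σ_2 = 6(S'(5) - Δ_1) = 18.
Solving: σ_0 = -61/8, σ_1 = 19/4, σ_2 = 17/8.
On [1, 3], S(x) = 9 + 0·(x - 1) - 61/16·(x - 1)² + 33/32·(x - 1)³.
With (x - 1) = 1/2: S(3/2) = 2093/256.

8.1758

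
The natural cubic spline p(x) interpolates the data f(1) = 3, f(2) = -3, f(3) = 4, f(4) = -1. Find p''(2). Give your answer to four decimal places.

With M_i denoting the second derivative at x_i, h_i = 1, 1, 1, and Δ_i = (y_(i+1) − y_i)/h_i = -6, 7, -5:
  1·M_0 + 4·M_1 + 1·M_2 = 6(Δ_1 - Δ_0) = 78
  1·M_1 + 4·M_2 + 1·M_3 = 6(Δ_2 - Δ_1) = -72
Natural end conditions: M_0 = M_3 = 0.
Forward elimination and back-substitution give M_0 = 0, M_1 = 128/5, M_2 = -122/5, M_3 = 0.

25.6000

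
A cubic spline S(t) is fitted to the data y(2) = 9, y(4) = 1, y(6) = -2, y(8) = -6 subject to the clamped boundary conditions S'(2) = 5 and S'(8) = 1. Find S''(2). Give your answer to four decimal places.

Write m_i for S''(x_i). With h_i = 2, 2, 2 and divided differences Δ_i = -4, -3/2, -2, the continuity of S' gives the tridiagonal system
  2·m_0 + 8·m_1 + 2·m_2 = 6(Δ_1 - Δ_0) = 15
  2·m_1 + 8·m_2 + 2·m_3 = 6(Δ_2 - Δ_1) = -3
Clamped end conditions give two more equations: 2h_0·m_0 + h_0·m_1 = 6(Δ_0 - S'(2)) = -54 and h_2·m_2 + 2h_2·m_3 = 6(S'(8) - Δ_2) = 18.
Forward elimination and back-substitution give m_0 = -511/30, m_1 = 106/15, m_2 = -56/15, m_3 = 191/30.

-17.0333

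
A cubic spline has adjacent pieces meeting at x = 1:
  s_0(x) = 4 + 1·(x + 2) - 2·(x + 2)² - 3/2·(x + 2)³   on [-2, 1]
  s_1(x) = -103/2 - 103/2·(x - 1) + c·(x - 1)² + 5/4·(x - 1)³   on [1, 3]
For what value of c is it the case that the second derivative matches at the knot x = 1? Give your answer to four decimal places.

-15.5000

s_0''(x) = -4 - 9·(x + 2), so s_0''(1) = -31. On the right, s_1''(1) = 2c, so c = -31/2.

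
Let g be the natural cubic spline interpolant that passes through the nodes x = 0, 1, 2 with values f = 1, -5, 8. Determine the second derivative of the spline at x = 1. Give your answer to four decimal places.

28.5000

Write σ_i for g''(x_i). With h_i = 1, 1 and divided differences Δ_i = -6, 13, the continuity of g' gives the tridiagonal system
  1·σ_0 + 4·σ_1 + 1·σ_2 = 6(Δ_1 - Δ_0) = 114
Natural end conditions: σ_0 = σ_2 = 0.
Hence σ_0 = 0, σ_1 = 57/2, σ_2 = 0.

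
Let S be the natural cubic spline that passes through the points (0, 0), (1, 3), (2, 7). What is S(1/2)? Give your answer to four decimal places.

Put m_i = S'' at the i-th knot. Here h = (1, 1) and Δ = (3, 4), so the interior equations h_(i-1)·m_(i-1) + 2(h_(i-1)+h_i)·m_i + h_i·m_(i+1) = 6(Δ_i − Δ_(i-1)) read
  1·m_0 + 4·m_1 + 1·m_2 = 6(Δ_1 - Δ_0) = 6
Natural end conditions: m_0 = m_2 = 0.
Hence m_0 = 0, m_1 = 3/2, m_2 = 0.
On [0, 1], S(x) = 0 + 11/4·x + 0·x² + 1/4·x³.
With x = 1/2: S(1/2) = 45/32.

1.4063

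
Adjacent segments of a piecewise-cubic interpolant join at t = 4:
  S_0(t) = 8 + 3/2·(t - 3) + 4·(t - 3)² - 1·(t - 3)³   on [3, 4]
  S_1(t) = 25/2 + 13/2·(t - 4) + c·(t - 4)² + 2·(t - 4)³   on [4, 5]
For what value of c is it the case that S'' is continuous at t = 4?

S_0''(t) = 8 - 6·(t - 3), so S_0''(4) = 2. On the right, S_1''(4) = 2c, so c = 1.

1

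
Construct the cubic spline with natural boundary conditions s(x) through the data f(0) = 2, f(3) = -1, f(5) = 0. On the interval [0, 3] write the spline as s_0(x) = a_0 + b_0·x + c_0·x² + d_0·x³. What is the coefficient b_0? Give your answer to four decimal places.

-1.4500

Let m_i = s''(x_i). Step sizes h_i = 3, 2; slopes of the chords Δ_i = (y_(i+1) - y_i)/h_i = -1, 1/2.
  3·m_0 + 10·m_1 + 2·m_2 = 6(Δ_1 - Δ_0) = 9
Natural end conditions: m_0 = m_2 = 0.
Solving: m_0 = 0, m_1 = 9/10, m_2 = 0.
On [0, 3], with s_0(x) = a_0 + b_0·x + c_0·x² + d_0·x³: c_0 = m_0/2 = 0, d_0 = (m_1 - m_0)/(6h_0) = 1/20, b_0 = Δ_0 - h_0(2m_0 + m_1)/6 = -29/20.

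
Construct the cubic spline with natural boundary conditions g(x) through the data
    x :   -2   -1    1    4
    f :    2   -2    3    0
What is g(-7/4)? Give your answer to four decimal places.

0.6987

Put σ_i = g'' at the i-th knot. Here h = (1, 2, 3) and Δ = (-4, 5/2, -1), so the interior equations h_(i-1)·σ_(i-1) + 2(h_(i-1)+h_i)·σ_i + h_i·σ_(i+1) = 6(Δ_i − Δ_(i-1)) read
  1·σ_0 + 6·σ_1 + 2·σ_2 = 6(Δ_1 - Δ_0) = 39
  2·σ_1 + 10·σ_2 + 3·σ_3 = 6(Δ_2 - Δ_1) = -21
Natural end conditions: σ_0 = σ_3 = 0.
Solving: σ_0 = 0, σ_1 = 54/7, σ_2 = -51/14, σ_3 = 0.
On [-2, -1], g(x) = 2 - 37/7·(x + 2) + 0·(x + 2)² + 9/7·(x + 2)³.
With (x + 2) = 1/4: g(-7/4) = 313/448.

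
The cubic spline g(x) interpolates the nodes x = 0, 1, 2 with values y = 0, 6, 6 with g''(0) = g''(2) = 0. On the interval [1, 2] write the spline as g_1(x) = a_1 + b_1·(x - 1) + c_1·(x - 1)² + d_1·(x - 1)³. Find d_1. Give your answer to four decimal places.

Let σ_i = g''(x_i). Step sizes h_i = 1, 1; slopes of the chords Δ_i = (y_(i+1) - y_i)/h_i = 6, 0.
  1·σ_0 + 4·σ_1 + 1·σ_2 = 6(Δ_1 - Δ_0) = -36
Natural end conditions: σ_0 = σ_2 = 0.
Forward elimination and back-substitution give σ_0 = 0, σ_1 = -9, σ_2 = 0.
On [1, 2], with g_1(x) = a_1 + b_1·(x - 1) + c_1·(x - 1)² + d_1·(x - 1)³: c_1 = σ_1/2 = -9/2, d_1 = (σ_2 - σ_1)/(6h_1) = 3/2, b_1 = Δ_1 - h_1(2σ_1 + σ_2)/6 = 3.

1.5000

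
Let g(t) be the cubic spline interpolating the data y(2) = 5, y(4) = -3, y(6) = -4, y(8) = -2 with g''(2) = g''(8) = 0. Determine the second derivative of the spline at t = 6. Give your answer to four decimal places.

Write m_i for g''(x_i). With h_i = 2, 2, 2 and divided differences Δ_i = -4, -1/2, 1, the continuity of g' gives the tridiagonal system
  2·m_0 + 8·m_1 + 2·m_2 = 6(Δ_1 - Δ_0) = 21
  2·m_1 + 8·m_2 + 2·m_3 = 6(Δ_2 - Δ_1) = 9
Natural end conditions: m_0 = m_3 = 0.
Hence m_0 = 0, m_1 = 5/2, m_2 = 1/2, m_3 = 0.

0.5000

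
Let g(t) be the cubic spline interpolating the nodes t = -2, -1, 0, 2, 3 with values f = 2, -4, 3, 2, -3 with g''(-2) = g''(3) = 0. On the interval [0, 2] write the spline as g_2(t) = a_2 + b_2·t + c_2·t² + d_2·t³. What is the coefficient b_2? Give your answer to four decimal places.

7.0656

Put M_i = g'' at the i-th knot. Here h = (1, 1, 2, 1) and Δ = (-6, 7, -1/2, -5), so the interior equations h_(i-1)·M_(i-1) + 2(h_(i-1)+h_i)·M_i + h_i·M_(i+1) = 6(Δ_i − Δ_(i-1)) read
  1·M_0 + 4·M_1 + 1·M_2 = 6(Δ_1 - Δ_0) = 78
  1·M_1 + 6·M_2 + 2·M_3 = 6(Δ_2 - Δ_1) = -45
  2·M_2 + 6·M_3 + 1·M_4 = 6(Δ_3 - Δ_2) = -27
Natural end conditions: M_0 = M_4 = 0.
Hence M_0 = 0, M_1 = 1356/61, M_2 = -666/61, M_3 = -105/122, M_4 = 0.
On [0, 2], with g_2(t) = a_2 + b_2·t + c_2·t² + d_2·t³: c_2 = M_2/2 = -333/61, d_2 = (M_3 - M_2)/(6h_2) = 409/488, b_2 = Δ_2 - h_2(2M_2 + M_3)/6 = 431/61.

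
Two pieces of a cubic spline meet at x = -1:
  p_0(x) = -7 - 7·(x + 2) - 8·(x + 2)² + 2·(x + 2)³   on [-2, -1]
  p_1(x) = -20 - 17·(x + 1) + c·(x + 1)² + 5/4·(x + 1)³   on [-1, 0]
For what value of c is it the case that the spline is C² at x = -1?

p_0''(x) = -16 + 12·(x + 2), so p_0''(-1) = -4. On the right, p_1''(-1) = 2c, so c = -2.

-2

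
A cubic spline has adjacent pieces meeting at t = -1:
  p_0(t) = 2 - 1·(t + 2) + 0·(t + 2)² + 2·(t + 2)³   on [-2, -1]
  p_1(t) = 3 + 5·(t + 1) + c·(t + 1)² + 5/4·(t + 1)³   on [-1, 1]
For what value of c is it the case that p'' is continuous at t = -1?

p_0''(t) = 0 + 12·(t + 2), so p_0''(-1) = 12. On the right, p_1''(-1) = 2c, so c = 6.

6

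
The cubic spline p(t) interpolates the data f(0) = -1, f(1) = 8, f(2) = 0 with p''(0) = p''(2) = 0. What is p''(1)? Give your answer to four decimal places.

-25.5000

Put m_i = p'' at the i-th knot. Here h = (1, 1) and Δ = (9, -8), so the interior equations h_(i-1)·m_(i-1) + 2(h_(i-1)+h_i)·m_i + h_i·m_(i+1) = 6(Δ_i − Δ_(i-1)) read
  1·m_0 + 4·m_1 + 1·m_2 = 6(Δ_1 - Δ_0) = -102
Natural end conditions: m_0 = m_2 = 0.
Solving the tridiagonal system: m_0 = 0, m_1 = -51/2, m_2 = 0.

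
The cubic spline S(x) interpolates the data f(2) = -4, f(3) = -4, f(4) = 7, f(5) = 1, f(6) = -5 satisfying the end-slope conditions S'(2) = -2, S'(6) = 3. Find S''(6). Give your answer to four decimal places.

Put m_i = S'' at the i-th knot. Here h = (1, 1, 1, 1) and Δ = (0, 11, -6, -6), so the interior equations h_(i-1)·m_(i-1) + 2(h_(i-1)+h_i)·m_i + h_i·m_(i+1) = 6(Δ_i − Δ_(i-1)) read
  1·m_0 + 4·m_1 + 1·m_2 = 6(Δ_1 - Δ_0) = 66
  1·m_1 + 4·m_2 + 1·m_3 = 6(Δ_2 - Δ_1) = -102
  1·m_2 + 4·m_3 + 1·m_4 = 6(Δ_3 - Δ_2) = 0
Clamped end conditions give two more equations: 2h_0·m_0 + h_0·m_1 = 6(Δ_0 - S'(2)) = 12 and h_3·m_3 + 2h_3·m_4 = 6(S'(6) - Δ_3) = 54.
Hence m_0 = -101/14, m_1 = 185/7, m_2 = -65/2, m_3 = 11/7, m_4 = 367/14.

26.2143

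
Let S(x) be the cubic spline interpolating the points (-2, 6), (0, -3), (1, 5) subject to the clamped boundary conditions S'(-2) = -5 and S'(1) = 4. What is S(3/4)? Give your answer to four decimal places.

Let M_i = S''(x_i). Step sizes h_i = 2, 1; slopes of the chords Δ_i = (y_(i+1) - y_i)/h_i = -9/2, 8.
  2·M_0 + 6·M_1 + 1·M_2 = 6(Δ_1 - Δ_0) = 75
Clamped end conditions give two more equations: 2h_0·M_0 + h_0·M_1 = 6(Δ_0 - S'(-2)) = 3 and h_1·M_1 + 2h_1·M_2 = 6(S'(1) - Δ_1) = -24.
Solving the tridiagonal system: M_0 = -35/4, M_1 = 19, M_2 = -43/2.
On [0, 1], S(x) = -3 + 21/4·x + 19/2·x² - 27/4·x³.
With x = 3/4: S(3/4) = 879/256.

3.4336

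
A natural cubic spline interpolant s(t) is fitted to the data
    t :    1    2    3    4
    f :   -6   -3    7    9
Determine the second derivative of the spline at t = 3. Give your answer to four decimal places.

Let σ_i = s''(x_i). Step sizes h_i = 1, 1, 1; slopes of the chords Δ_i = (y_(i+1) - y_i)/h_i = 3, 10, 2.
  1·σ_0 + 4·σ_1 + 1·σ_2 = 6(Δ_1 - Δ_0) = 42
  1·σ_1 + 4·σ_2 + 1·σ_3 = 6(Δ_2 - Δ_1) = -48
Natural end conditions: σ_0 = σ_3 = 0.
Hence σ_0 = 0, σ_1 = 72/5, σ_2 = -78/5, σ_3 = 0.

-15.6000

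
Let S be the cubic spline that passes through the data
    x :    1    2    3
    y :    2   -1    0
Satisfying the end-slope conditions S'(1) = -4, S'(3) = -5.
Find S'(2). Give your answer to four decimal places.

0.7500

Write σ_i for S''(x_i). With h_i = 1, 1 and divided differences Δ_i = -3, 1, the continuity of S' gives the tridiagonal system
  1·σ_0 + 4·σ_1 + 1·σ_2 = 6(Δ_1 - Δ_0) = 24
Clamped end conditions give two more equations: 2h_0·σ_0 + h_0·σ_1 = 6(Δ_0 - S'(1)) = 6 and h_1·σ_1 + 2h_1·σ_2 = 6(S'(3) - Δ_1) = -36.
Solving the tridiagonal system: σ_0 = -7/2, σ_1 = 13, σ_2 = -49/2.
On [2, 3], S'(x) = b_1 + 2c_1·(x - 2) + 3d_1·(x - 2)² with b_1 = Δ_1 - h_1(2σ_1 + σ_2)/6 = 3/4, c_1 = σ_1/2 = 13/2, d_1 = (σ_2 - σ_1)/(6h_1) = -25/4. So S'(2) = 3/4.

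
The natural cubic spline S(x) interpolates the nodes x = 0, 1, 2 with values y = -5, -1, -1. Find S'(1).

2

With M_i denoting the second derivative at x_i, h_i = 1, 1, and Δ_i = (y_(i+1) − y_i)/h_i = 4, 0:
  1·M_0 + 4·M_1 + 1·M_2 = 6(Δ_1 - Δ_0) = -24
Natural end conditions: M_0 = M_2 = 0.
Solving: M_0 = 0, M_1 = -6, M_2 = 0.
On [1, 2], S'(x) = b_1 + 2c_1·(x - 1) + 3d_1·(x - 1)² with b_1 = Δ_1 - h_1(2M_1 + M_2)/6 = 2, c_1 = M_1/2 = -3, d_1 = (M_2 - M_1)/(6h_1) = 1. So S'(1) = 2.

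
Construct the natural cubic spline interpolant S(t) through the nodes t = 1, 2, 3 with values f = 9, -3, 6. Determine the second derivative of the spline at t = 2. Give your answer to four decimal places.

31.5000

Let M_i = S''(x_i). Step sizes h_i = 1, 1; slopes of the chords Δ_i = (y_(i+1) - y_i)/h_i = -12, 9.
  1·M_0 + 4·M_1 + 1·M_2 = 6(Δ_1 - Δ_0) = 126
Natural end conditions: M_0 = M_2 = 0.
Forward elimination and back-substitution give M_0 = 0, M_1 = 63/2, M_2 = 0.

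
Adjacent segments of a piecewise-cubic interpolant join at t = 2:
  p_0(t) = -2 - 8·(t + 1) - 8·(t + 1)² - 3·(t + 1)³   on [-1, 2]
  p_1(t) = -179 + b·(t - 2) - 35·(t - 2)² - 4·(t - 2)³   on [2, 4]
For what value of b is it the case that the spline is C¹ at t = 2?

-137

p_0'(t) = -8 - 16·(t + 1) - 9·(t + 1)², so p_0'(2) = -137. On the right, p_1'(2) = b, so b = -137.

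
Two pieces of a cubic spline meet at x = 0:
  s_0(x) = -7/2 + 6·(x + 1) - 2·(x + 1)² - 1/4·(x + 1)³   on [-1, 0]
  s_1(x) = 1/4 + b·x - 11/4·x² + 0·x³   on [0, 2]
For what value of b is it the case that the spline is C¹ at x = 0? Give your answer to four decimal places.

s_0'(x) = 6 - 4·(x + 1) - 3/4·(x + 1)², so s_0'(0) = 5/4. On the right, s_1'(0) = b, so b = 5/4.

1.2500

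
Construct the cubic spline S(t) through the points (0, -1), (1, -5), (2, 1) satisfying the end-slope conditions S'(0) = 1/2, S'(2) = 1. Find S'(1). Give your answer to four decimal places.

With M_i denoting the second derivative at x_i, h_i = 1, 1, and Δ_i = (y_(i+1) − y_i)/h_i = -4, 6:
  1·M_0 + 4·M_1 + 1·M_2 = 6(Δ_1 - Δ_0) = 60
Clamped end conditions give two more equations: 2h_0·M_0 + h_0·M_1 = 6(Δ_0 - S'(0)) = -27 and h_1·M_1 + 2h_1·M_2 = 6(S'(2) - Δ_1) = -30.
Solving the tridiagonal system: M_0 = -113/4, M_1 = 59/2, M_2 = -119/4.
On [1, 2], S'(t) = b_1 + 2c_1·(t - 1) + 3d_1·(t - 1)² with b_1 = Δ_1 - h_1(2M_1 + M_2)/6 = 9/8, c_1 = M_1/2 = 59/4, d_1 = (M_2 - M_1)/(6h_1) = -79/8. So S'(1) = 9/8.

1.1250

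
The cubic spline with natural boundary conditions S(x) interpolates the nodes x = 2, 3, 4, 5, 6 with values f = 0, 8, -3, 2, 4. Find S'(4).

Write m_i for S''(x_i). With h_i = 1, 1, 1, 1 and divided differences Δ_i = 8, -11, 5, 2, the continuity of S' gives the tridiagonal system
  1·m_0 + 4·m_1 + 1·m_2 = 6(Δ_1 - Δ_0) = -114
  1·m_1 + 4·m_2 + 1·m_3 = 6(Δ_2 - Δ_1) = 96
  1·m_2 + 4·m_3 + 1·m_4 = 6(Δ_3 - Δ_2) = -18
Natural end conditions: m_0 = m_4 = 0.
Forward elimination and back-substitution give m_0 = 0, m_1 = -264/7, m_2 = 258/7, m_3 = -96/7, m_4 = 0.
On [4, 5], S'(x) = b_2 + 2c_2·(x - 4) + 3d_2·(x - 4)² with b_2 = Δ_2 - h_2(2m_2 + m_3)/6 = -5, c_2 = m_2/2 = 129/7, d_2 = (m_3 - m_2)/(6h_2) = -59/7. So S'(4) = -5.

-5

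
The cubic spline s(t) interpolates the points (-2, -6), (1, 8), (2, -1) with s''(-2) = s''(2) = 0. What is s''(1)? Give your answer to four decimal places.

Put σ_i = s'' at the i-th knot. Here h = (3, 1) and Δ = (14/3, -9), so the interior equations h_(i-1)·σ_(i-1) + 2(h_(i-1)+h_i)·σ_i + h_i·σ_(i+1) = 6(Δ_i − Δ_(i-1)) read
  3·σ_0 + 8·σ_1 + 1·σ_2 = 6(Δ_1 - Δ_0) = -82
Natural end conditions: σ_0 = σ_2 = 0.
Hence σ_0 = 0, σ_1 = -41/4, σ_2 = 0.

-10.2500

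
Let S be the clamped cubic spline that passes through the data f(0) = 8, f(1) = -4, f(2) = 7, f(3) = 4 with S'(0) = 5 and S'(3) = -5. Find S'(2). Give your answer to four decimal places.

Put m_i = S'' at the i-th knot. Here h = (1, 1, 1) and Δ = (-12, 11, -3), so the interior equations h_(i-1)·m_(i-1) + 2(h_(i-1)+h_i)·m_i + h_i·m_(i+1) = 6(Δ_i − Δ_(i-1)) read
  1·m_0 + 4·m_1 + 1·m_2 = 6(Δ_1 - Δ_0) = 138
  1·m_1 + 4·m_2 + 1·m_3 = 6(Δ_2 - Δ_1) = -84
Clamped end conditions give two more equations: 2h_0·m_0 + h_0·m_1 = 6(Δ_0 - S'(0)) = -102 and h_2·m_2 + 2h_2·m_3 = 6(S'(3) - Δ_2) = -12.
Solving the tridiagonal system: m_0 = -1258/15, m_1 = 986/15, m_2 = -616/15, m_3 = 218/15.
On [2, 3], S'(x) = b_2 + 2c_2·(x - 2) + 3d_2·(x - 2)² with b_2 = Δ_2 - h_2(2m_2 + m_3)/6 = 124/15, c_2 = m_2/2 = -308/15, d_2 = (m_3 - m_2)/(6h_2) = 139/15. So S'(2) = 124/15.

8.2667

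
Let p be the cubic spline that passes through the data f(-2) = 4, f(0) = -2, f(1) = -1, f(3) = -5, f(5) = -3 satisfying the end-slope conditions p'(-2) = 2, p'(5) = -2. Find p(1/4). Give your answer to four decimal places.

-1.9963

Write M_i for p''(x_i). With h_i = 2, 1, 2, 2 and divided differences Δ_i = -3, 1, -2, 1, the continuity of p' gives the tridiagonal system
  2·M_0 + 6·M_1 + 1·M_2 = 6(Δ_1 - Δ_0) = 24
  1·M_1 + 6·M_2 + 2·M_3 = 6(Δ_2 - Δ_1) = -18
  2·M_2 + 8·M_3 + 2·M_4 = 6(Δ_3 - Δ_2) = 18
Clamped end conditions give two more equations: 2h_0·M_0 + h_0·M_1 = 6(Δ_0 - p'(-2)) = -30 and h_3·M_3 + 2h_3·M_4 = 6(p'(5) - Δ_3) = -18.
Hence M_0 = -1469/122, M_1 = 554/61, M_2 = -391/61, M_3 = 347/61, M_4 = -448/61.
On [0, 1], p(x) = -2 - 117/122·x + 277/61·x² - 315/122·x³.
With x = 1/4: p(1/4) = -15587/7808.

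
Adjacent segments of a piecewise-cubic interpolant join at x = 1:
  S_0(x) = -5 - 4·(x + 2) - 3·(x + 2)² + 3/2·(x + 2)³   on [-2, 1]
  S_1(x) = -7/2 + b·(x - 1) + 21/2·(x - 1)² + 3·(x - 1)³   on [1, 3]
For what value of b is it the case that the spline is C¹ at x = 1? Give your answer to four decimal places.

S_0'(x) = -4 - 6·(x + 2) + 9/2·(x + 2)², so S_0'(1) = 37/2. On the right, S_1'(1) = b, so b = 37/2.

18.5000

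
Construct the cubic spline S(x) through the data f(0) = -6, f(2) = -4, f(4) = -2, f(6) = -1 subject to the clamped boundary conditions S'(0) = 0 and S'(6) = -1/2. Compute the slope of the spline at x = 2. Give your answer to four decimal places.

1.2667

Put m_i = S'' at the i-th knot. Here h = (2, 2, 2) and Δ = (1, 1, 1/2), so the interior equations h_(i-1)·m_(i-1) + 2(h_(i-1)+h_i)·m_i + h_i·m_(i+1) = 6(Δ_i − Δ_(i-1)) read
  2·m_0 + 8·m_1 + 2·m_2 = 6(Δ_1 - Δ_0) = 0
  2·m_1 + 8·m_2 + 2·m_3 = 6(Δ_2 - Δ_1) = -3
Clamped end conditions give two more equations: 2h_0·m_0 + h_0·m_1 = 6(Δ_0 - S'(0)) = 6 and h_2·m_2 + 2h_2·m_3 = 6(S'(6) - Δ_2) = -6.
Solving the tridiagonal system: m_0 = 26/15, m_1 = -7/15, m_2 = 2/15, m_3 = -47/30.
On [2, 4], S'(x) = b_1 + 2c_1·(x - 2) + 3d_1·(x - 2)² with b_1 = Δ_1 - h_1(2m_1 + m_2)/6 = 19/15, c_1 = m_1/2 = -7/30, d_1 = (m_2 - m_1)/(6h_1) = 1/20. So S'(2) = 19/15.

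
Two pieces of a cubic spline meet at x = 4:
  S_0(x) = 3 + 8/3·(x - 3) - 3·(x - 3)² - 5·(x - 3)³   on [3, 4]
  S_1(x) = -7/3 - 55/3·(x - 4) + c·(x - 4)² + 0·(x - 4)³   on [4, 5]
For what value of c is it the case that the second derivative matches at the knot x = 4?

-18

S_0''(x) = -6 - 30·(x - 3), so S_0''(4) = -36. On the right, S_1''(4) = 2c, so c = -18.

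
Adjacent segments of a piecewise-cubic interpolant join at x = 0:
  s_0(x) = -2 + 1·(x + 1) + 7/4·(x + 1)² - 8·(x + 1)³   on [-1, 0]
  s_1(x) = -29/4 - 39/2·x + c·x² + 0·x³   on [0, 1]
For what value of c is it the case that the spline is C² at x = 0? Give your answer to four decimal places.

-22.2500

s_0''(x) = 7/2 - 48·(x + 1), so s_0''(0) = -89/2. On the right, s_1''(0) = 2c, so c = -89/4.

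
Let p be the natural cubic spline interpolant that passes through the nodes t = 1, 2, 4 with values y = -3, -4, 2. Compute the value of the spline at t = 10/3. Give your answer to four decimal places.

-0.7901

Let M_i = p''(x_i). Step sizes h_i = 1, 2; slopes of the chords Δ_i = (y_(i+1) - y_i)/h_i = -1, 3.
  1·M_0 + 6·M_1 + 2·M_2 = 6(Δ_1 - Δ_0) = 24
Natural end conditions: M_0 = M_2 = 0.
Hence M_0 = 0, M_1 = 4, M_2 = 0.
On [2, 4], p(t) = -4 + 1/3·(t - 2) + 2·(t - 2)² - 1/3·(t - 2)³.
With (t - 2) = 4/3: p(10/3) = -64/81.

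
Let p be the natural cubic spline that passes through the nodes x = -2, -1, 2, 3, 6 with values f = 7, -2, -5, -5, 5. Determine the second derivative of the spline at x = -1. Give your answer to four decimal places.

Write M_i for p''(x_i). With h_i = 1, 3, 1, 3 and divided differences Δ_i = -9, -1, 0, 10/3, the continuity of p' gives the tridiagonal system
  1·M_0 + 8·M_1 + 3·M_2 = 6(Δ_1 - Δ_0) = 48
  3·M_1 + 8·M_2 + 1·M_3 = 6(Δ_2 - Δ_1) = 6
  1·M_2 + 8·M_3 + 3·M_4 = 6(Δ_3 - Δ_2) = 20
Natural end conditions: M_0 = M_4 = 0.
Hence M_0 = 0, M_1 = 245/36, M_2 = -58/27, M_3 = 299/108, M_4 = 0.

6.8056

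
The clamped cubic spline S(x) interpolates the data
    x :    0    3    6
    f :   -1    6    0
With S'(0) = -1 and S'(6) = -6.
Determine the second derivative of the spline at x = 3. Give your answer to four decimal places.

With σ_i denoting the second derivative at x_i, h_i = 3, 3, and Δ_i = (y_(i+1) − y_i)/h_i = 7/3, -2:
  3·σ_0 + 12·σ_1 + 3·σ_2 = 6(Δ_1 - Δ_0) = -26
Clamped end conditions give two more equations: 2h_0·σ_0 + h_0·σ_1 = 6(Δ_0 - S'(0)) = 20 and h_1·σ_1 + 2h_1·σ_2 = 6(S'(6) - Δ_1) = -24.
Hence σ_0 = 14/3, σ_1 = -8/3, σ_2 = -8/3.

-2.6667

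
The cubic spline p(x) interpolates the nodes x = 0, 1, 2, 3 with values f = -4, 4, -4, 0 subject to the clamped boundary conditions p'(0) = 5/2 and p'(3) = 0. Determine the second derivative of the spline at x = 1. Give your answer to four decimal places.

-42.4667

With σ_i denoting the second derivative at x_i, h_i = 1, 1, 1, and Δ_i = (y_(i+1) − y_i)/h_i = 8, -8, 4:
  1·σ_0 + 4·σ_1 + 1·σ_2 = 6(Δ_1 - Δ_0) = -96
  1·σ_1 + 4·σ_2 + 1·σ_3 = 6(Δ_2 - Δ_1) = 72
Clamped end conditions give two more equations: 2h_0·σ_0 + h_0·σ_1 = 6(Δ_0 - p'(0)) = 33 and h_2·σ_2 + 2h_2·σ_3 = 6(p'(3) - Δ_2) = -24.
Hence σ_0 = 566/15, σ_1 = -637/15, σ_2 = 542/15, σ_3 = -451/15.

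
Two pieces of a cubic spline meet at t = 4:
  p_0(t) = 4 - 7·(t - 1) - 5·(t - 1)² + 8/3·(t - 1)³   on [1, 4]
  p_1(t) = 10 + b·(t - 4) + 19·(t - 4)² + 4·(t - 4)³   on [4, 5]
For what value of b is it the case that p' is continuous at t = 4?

p_0'(t) = -7 - 10·(t - 1) + 8·(t - 1)², so p_0'(4) = 35. On the right, p_1'(4) = b, so b = 35.

35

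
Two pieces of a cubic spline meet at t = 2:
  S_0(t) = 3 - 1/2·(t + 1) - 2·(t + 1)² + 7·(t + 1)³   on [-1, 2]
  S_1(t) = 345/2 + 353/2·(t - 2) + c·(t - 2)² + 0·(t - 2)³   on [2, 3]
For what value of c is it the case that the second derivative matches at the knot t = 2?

61

S_0''(t) = -4 + 42·(t + 1), so S_0''(2) = 122. On the right, S_1''(2) = 2c, so c = 61.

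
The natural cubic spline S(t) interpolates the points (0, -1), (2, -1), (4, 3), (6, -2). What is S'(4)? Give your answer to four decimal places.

Write m_i for S''(x_i). With h_i = 2, 2, 2 and divided differences Δ_i = 0, 2, -5/2, the continuity of S' gives the tridiagonal system
  2·m_0 + 8·m_1 + 2·m_2 = 6(Δ_1 - Δ_0) = 12
  2·m_1 + 8·m_2 + 2·m_3 = 6(Δ_2 - Δ_1) = -27
Natural end conditions: m_0 = m_3 = 0.
Forward elimination and back-substitution give m_0 = 0, m_1 = 5/2, m_2 = -4, m_3 = 0.
On [4, 6], S'(t) = b_2 + 2c_2·(t - 4) + 3d_2·(t - 4)² with b_2 = Δ_2 - h_2(2m_2 + m_3)/6 = 1/6, c_2 = m_2/2 = -2, d_2 = (m_3 - m_2)/(6h_2) = 1/3. So S'(4) = 1/6.

0.1667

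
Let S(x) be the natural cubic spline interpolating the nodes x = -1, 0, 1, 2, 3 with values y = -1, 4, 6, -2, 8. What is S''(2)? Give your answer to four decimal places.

Put M_i = S'' at the i-th knot. Here h = (1, 1, 1, 1) and Δ = (5, 2, -8, 10), so the interior equations h_(i-1)·M_(i-1) + 2(h_(i-1)+h_i)·M_i + h_i·M_(i+1) = 6(Δ_i − Δ_(i-1)) read
  1·M_0 + 4·M_1 + 1·M_2 = 6(Δ_1 - Δ_0) = -18
  1·M_1 + 4·M_2 + 1·M_3 = 6(Δ_2 - Δ_1) = -60
  1·M_2 + 4·M_3 + 1·M_4 = 6(Δ_3 - Δ_2) = 108
Natural end conditions: M_0 = M_4 = 0.
Forward elimination and back-substitution give M_0 = 0, M_1 = 39/28, M_2 = -165/7, M_3 = 921/28, M_4 = 0.

32.8929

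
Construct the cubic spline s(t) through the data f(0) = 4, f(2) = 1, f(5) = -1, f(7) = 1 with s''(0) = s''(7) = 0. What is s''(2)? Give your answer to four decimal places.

0.2198

With M_i denoting the second derivative at x_i, h_i = 2, 3, 2, and Δ_i = (y_(i+1) − y_i)/h_i = -3/2, -2/3, 1:
  2·M_0 + 10·M_1 + 3·M_2 = 6(Δ_1 - Δ_0) = 5
  3·M_1 + 10·M_2 + 2·M_3 = 6(Δ_2 - Δ_1) = 10
Natural end conditions: M_0 = M_3 = 0.
Hence M_0 = 0, M_1 = 20/91, M_2 = 85/91, M_3 = 0.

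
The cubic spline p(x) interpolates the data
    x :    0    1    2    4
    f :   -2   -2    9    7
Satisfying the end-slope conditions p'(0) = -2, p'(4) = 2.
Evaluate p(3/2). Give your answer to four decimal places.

Let m_i = p''(x_i). Step sizes h_i = 1, 1, 2; slopes of the chords Δ_i = (y_(i+1) - y_i)/h_i = 0, 11, -1.
  1·m_0 + 4·m_1 + 1·m_2 = 6(Δ_1 - Δ_0) = 66
  1·m_1 + 6·m_2 + 2·m_3 = 6(Δ_2 - Δ_1) = -72
Clamped end conditions give two more equations: 2h_0·m_0 + h_0·m_1 = 6(Δ_0 - p'(0)) = 12 and h_2·m_2 + 2h_2·m_3 = 6(p'(4) - Δ_2) = 18.
Forward elimination and back-substitution give m_0 = -61/11, m_1 = 254/11, m_2 = -229/11, m_3 = 164/11.
On [1, 2], p(x) = -2 + 149/22·(x - 1) + 127/11·(x - 1)² - 161/22·(x - 1)³.
With (x - 1) = 1/2: p(3/2) = 591/176.

3.3580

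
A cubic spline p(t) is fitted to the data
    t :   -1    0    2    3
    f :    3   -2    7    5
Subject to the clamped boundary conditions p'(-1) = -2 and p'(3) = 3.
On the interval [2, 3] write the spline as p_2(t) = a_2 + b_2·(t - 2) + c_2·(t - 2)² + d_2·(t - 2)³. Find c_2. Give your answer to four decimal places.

Put m_i = p'' at the i-th knot. Here h = (1, 2, 1) and Δ = (-5, 9/2, -2), so the interior equations h_(i-1)·m_(i-1) + 2(h_(i-1)+h_i)·m_i + h_i·m_(i+1) = 6(Δ_i − Δ_(i-1)) read
  1·m_0 + 6·m_1 + 2·m_2 = 6(Δ_1 - Δ_0) = 57
  2·m_1 + 6·m_2 + 1·m_3 = 6(Δ_2 - Δ_1) = -39
Clamped end conditions give two more equations: 2h_0·m_0 + h_0·m_1 = 6(Δ_0 - p'(-1)) = -18 and h_2·m_2 + 2h_2·m_3 = 6(p'(3) - Δ_2) = 30.
Solving the tridiagonal system: m_0 = -629/35, m_1 = 628/35, m_2 = -572/35, m_3 = 811/35.
On [2, 3], with p_2(t) = a_2 + b_2·(t - 2) + c_2·(t - 2)² + d_2·(t - 2)³: c_2 = m_2/2 = -286/35, d_2 = (m_3 - m_2)/(6h_2) = 461/70, b_2 = Δ_2 - h_2(2m_2 + m_3)/6 = -29/70.

-8.1714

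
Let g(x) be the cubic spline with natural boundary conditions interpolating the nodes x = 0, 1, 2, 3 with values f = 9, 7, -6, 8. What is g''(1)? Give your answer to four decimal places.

-28.4000

Let m_i = g''(x_i). Step sizes h_i = 1, 1, 1; slopes of the chords Δ_i = (y_(i+1) - y_i)/h_i = -2, -13, 14.
  1·m_0 + 4·m_1 + 1·m_2 = 6(Δ_1 - Δ_0) = -66
  1·m_1 + 4·m_2 + 1·m_3 = 6(Δ_2 - Δ_1) = 162
Natural end conditions: m_0 = m_3 = 0.
Hence m_0 = 0, m_1 = -142/5, m_2 = 238/5, m_3 = 0.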